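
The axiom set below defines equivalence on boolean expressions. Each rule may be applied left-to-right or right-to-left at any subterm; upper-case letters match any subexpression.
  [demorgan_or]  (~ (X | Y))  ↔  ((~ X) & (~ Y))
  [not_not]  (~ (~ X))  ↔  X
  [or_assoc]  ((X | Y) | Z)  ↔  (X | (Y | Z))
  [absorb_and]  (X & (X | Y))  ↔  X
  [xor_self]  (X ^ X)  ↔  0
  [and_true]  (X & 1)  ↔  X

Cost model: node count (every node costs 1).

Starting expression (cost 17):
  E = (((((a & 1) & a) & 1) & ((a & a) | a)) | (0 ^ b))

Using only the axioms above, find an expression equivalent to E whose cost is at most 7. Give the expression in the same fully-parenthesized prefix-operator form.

((a & a) | (0 ^ b))   [cost 7]

(1) (((a & 1) & a) & 1)  =[and_true →]=  ((a & 1) & a)    ⊢ ((((a & 1) & a) & ((a & a) | a)) | (0 ^ b))
(2) (a & 1)  =[and_true →]=  a    ⊢ (((a & a) & ((a & a) | a)) | (0 ^ b))
(3) ((a & a) & ((a & a) | a))  =[absorb_and →]=  (a & a)    ⊢ cost 7, within 7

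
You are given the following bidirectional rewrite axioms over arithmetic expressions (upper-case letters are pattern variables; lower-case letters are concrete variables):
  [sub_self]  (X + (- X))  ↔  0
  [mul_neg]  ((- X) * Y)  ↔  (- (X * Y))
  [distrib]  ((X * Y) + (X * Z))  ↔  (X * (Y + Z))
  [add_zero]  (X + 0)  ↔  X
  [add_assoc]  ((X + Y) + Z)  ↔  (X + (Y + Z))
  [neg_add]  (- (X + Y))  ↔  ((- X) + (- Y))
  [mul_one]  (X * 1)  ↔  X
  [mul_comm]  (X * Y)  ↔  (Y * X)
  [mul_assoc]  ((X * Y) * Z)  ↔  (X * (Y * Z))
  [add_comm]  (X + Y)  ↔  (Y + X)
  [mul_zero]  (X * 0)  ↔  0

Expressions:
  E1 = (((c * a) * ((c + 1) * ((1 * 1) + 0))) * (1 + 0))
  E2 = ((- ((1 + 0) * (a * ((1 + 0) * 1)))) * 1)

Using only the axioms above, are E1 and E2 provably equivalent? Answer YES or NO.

NO

All listed rules preserve value, hence provable equivalence implies equal values everywhere; look for a separating assignment.
a=1, c=0 gives E1 ↦ 0, E2 ↦ -1; values differ ⇒ not provably equivalent.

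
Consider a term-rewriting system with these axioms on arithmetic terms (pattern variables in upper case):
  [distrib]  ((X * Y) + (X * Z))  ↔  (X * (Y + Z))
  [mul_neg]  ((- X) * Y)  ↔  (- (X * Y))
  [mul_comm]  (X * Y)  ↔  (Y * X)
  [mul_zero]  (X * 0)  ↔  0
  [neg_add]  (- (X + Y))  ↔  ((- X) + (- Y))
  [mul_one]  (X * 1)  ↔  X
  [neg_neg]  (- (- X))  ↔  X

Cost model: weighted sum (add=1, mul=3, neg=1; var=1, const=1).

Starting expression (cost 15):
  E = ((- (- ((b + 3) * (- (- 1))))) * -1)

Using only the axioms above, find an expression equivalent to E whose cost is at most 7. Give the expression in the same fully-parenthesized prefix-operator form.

step 1: neg_neg (→) rewrites (- (- 1)) into 1, now ((- (- ((b + 3) * 1))) * -1)
step 2: neg_neg (→) rewrites (- (- ((b + 3) * 1))) into ((b + 3) * 1), now (((b + 3) * 1) * -1)
step 3: mul_one (→) rewrites ((b + 3) * 1) into (b + 3), reaching cost 7 (bound 7)

((b + 3) * -1)   [cost 7]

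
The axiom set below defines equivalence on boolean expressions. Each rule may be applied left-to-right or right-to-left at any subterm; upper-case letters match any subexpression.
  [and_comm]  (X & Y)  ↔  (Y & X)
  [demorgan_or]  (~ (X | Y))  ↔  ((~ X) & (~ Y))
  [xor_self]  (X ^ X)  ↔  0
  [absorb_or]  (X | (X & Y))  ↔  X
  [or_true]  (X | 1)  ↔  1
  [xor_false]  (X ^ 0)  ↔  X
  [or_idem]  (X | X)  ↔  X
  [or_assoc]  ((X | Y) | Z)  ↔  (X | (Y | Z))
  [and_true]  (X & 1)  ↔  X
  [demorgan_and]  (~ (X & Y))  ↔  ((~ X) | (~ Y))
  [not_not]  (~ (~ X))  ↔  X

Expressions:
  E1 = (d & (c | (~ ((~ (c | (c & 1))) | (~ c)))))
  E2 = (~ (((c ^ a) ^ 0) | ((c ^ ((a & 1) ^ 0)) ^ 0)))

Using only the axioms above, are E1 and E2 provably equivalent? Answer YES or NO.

NO

The axioms are sound identities: if E1 ↔* E2 then E1 and E2 evaluate identically under any assignment.
Under a=0, c=0, d=0: E1 evaluates to 0, E2 to 1. Distinct ⇒ no rewrite sequence connects them.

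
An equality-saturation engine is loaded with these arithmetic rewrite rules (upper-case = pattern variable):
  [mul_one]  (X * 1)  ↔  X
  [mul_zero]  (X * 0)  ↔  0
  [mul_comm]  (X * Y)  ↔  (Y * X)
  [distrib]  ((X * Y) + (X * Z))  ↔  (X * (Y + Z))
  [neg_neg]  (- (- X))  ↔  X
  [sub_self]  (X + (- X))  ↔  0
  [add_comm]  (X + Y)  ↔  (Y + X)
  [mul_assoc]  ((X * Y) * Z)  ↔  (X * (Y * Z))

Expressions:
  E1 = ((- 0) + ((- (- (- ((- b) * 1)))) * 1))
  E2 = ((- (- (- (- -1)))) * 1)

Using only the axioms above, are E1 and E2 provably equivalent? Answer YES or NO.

NO

All listed rules preserve value, hence provable equivalence implies equal values everywhere; look for a separating assignment.
b=0 gives E1 ↦ 0, E2 ↦ -1; values differ ⇒ not provably equivalent.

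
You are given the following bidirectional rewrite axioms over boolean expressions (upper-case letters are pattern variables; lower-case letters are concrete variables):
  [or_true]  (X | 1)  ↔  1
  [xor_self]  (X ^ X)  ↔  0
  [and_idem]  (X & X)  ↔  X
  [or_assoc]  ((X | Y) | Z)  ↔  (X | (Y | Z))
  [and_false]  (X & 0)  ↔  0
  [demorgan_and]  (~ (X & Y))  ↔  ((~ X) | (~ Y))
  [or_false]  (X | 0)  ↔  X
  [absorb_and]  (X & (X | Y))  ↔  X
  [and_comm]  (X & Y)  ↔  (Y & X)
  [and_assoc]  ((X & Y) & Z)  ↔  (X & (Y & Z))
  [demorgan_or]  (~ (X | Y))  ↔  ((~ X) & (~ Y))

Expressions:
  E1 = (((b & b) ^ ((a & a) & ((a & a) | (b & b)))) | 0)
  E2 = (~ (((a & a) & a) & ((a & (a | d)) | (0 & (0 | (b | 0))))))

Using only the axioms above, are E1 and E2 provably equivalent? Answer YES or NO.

The axioms are sound identities: if E1 ↔* E2 then E1 and E2 evaluate identically under any assignment.
Under a=0, b=0, d=0: E1 evaluates to 0, E2 to 1. Distinct ⇒ no rewrite sequence connects them.

NO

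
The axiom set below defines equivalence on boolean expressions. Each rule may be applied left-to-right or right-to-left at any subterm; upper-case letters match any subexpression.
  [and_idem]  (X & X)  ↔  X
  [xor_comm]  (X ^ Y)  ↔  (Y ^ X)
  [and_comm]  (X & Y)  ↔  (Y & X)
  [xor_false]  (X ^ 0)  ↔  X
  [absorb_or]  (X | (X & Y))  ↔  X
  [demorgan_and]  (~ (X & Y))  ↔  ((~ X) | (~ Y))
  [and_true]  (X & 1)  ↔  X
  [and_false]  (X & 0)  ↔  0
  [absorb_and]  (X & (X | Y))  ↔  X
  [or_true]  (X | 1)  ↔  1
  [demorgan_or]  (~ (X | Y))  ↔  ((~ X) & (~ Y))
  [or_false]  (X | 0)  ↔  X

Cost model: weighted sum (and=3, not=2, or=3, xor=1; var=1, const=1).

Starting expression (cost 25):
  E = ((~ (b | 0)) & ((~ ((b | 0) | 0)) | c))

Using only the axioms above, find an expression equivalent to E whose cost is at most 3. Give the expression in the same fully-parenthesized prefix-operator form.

1. [or_false →] (b | 0)  →  b;  E = ((~ (b | 0)) & ((~ (b | 0)) | c))
2. [absorb_and →] ((~ (b | 0)) & ((~ (b | 0)) | c))  →  (~ (b | 0))
3. [or_false →] (b | 0)  →  b;  cost 3 ≤ 3, done

(~ b)   [cost 3]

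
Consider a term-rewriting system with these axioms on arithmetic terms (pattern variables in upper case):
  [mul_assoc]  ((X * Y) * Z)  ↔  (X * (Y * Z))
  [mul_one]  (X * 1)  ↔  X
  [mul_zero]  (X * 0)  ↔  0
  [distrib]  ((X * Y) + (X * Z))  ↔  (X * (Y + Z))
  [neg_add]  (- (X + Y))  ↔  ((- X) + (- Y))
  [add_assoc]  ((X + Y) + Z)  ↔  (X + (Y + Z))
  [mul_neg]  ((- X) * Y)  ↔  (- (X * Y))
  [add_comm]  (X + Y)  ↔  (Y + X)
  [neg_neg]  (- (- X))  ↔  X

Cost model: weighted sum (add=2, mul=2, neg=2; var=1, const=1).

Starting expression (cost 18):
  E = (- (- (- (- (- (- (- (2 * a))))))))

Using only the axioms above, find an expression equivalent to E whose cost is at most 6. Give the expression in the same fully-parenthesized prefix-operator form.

(- (2 * a))   [cost 6]

1. [neg_neg →] (- (- (- (- (- (- (2 * a)))))))  →  (- (- (- (- (2 * a)))));  E = (- (- (- (- (- (2 * a))))))
2. [neg_neg →] (- (- (- (- (2 * a)))))  →  (- (- (2 * a)));  E = (- (- (- (2 * a))))
3. [neg_neg →] (- (- (2 * a)))  →  (2 * a);  cost 6 ≤ 6, done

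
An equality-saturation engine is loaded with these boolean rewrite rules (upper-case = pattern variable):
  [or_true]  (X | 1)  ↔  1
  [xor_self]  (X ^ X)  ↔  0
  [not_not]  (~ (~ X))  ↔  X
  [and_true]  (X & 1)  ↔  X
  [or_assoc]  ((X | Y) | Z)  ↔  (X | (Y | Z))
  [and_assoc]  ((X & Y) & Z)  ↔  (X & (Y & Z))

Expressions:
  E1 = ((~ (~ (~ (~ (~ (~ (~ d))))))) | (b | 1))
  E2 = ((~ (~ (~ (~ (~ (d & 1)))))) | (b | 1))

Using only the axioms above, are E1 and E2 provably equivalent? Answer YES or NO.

1. [not_not →] (~ (~ d))  →  d;  E1 = ((~ (~ (~ (~ (~ d))))) | (b | 1))
2. [not_not →] (~ (~ (~ (~ d))))  →  (~ (~ d));  E1 = ((~ (~ (~ d))) | (b | 1))
3. [not_not →] (~ (~ (~ d)))  →  (~ d);  E1 = ((~ d) | (b | 1))
4. [and_true ←] d  →  (d & 1);  E1 = ((~ (d & 1)) | (b | 1))
5. [not_not ←] (~ (d & 1))  →  (~ (~ (~ (d & 1))));  E1 = ((~ (~ (~ (d & 1)))) | (b | 1))
6. [not_not ←] (~ (~ (d & 1)))  →  (~ (~ (~ (~ (d & 1)))));  this is E2

YES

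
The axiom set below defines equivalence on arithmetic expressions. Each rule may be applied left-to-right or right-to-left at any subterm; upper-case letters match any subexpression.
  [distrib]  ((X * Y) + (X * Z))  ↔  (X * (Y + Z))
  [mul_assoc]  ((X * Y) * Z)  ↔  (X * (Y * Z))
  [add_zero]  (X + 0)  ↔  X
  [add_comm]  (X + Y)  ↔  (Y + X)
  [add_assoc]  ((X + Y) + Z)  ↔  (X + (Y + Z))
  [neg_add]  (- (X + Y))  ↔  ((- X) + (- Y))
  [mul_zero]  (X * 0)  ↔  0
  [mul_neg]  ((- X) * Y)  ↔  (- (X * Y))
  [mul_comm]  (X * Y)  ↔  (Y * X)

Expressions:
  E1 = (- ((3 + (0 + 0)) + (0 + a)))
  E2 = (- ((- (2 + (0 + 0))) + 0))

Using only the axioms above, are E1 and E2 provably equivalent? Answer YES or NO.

NO

Every axiom is a valid identity, so a rewrite proof would force E1 and E2 to agree under every assignment.
At a=0: E1 = -3 but E2 = 2; they differ, so no derivation exists.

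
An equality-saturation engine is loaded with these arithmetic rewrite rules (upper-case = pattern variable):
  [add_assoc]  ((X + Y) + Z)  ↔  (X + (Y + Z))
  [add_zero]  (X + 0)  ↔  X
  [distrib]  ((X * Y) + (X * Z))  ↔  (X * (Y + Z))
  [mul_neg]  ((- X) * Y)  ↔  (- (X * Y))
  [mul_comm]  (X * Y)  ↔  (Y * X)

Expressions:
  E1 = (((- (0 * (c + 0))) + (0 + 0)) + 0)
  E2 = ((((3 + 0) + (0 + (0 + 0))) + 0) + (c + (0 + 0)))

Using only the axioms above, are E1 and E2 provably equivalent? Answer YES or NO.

NO

Every axiom is a valid identity, so a rewrite proof would force E1 and E2 to agree under every assignment.
At c=0: E1 = 0 but E2 = 3; they differ, so no derivation exists.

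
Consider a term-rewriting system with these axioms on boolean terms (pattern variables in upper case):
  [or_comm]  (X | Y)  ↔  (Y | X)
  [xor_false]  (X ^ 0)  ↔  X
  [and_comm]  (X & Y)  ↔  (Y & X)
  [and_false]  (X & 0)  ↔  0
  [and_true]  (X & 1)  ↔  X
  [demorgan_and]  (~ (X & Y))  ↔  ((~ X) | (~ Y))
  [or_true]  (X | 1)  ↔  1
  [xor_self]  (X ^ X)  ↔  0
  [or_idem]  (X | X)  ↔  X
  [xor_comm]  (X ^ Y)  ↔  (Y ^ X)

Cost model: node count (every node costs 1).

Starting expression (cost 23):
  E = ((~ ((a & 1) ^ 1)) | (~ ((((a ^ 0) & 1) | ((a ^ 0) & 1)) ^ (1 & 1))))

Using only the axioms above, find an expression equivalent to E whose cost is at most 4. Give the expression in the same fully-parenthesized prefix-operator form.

(~ (a ^ 1))   [cost 4]

step 1: or_idem (→) rewrites (((a ^ 0) & 1) | ((a ^ 0) & 1)) into ((a ^ 0) & 1), now ((~ ((a & 1) ^ 1)) | (~ (((a ^ 0) & 1) ^ (1 & 1))))
step 2: xor_false (→) rewrites (a ^ 0) into a, now ((~ ((a & 1) ^ 1)) | (~ ((a & 1) ^ (1 & 1))))
step 3: and_true (→) rewrites (a & 1) into a, now ((~ (a ^ 1)) | (~ ((a & 1) ^ (1 & 1))))
step 4: and_true (→) rewrites (1 & 1) into 1, now ((~ (a ^ 1)) | (~ ((a & 1) ^ 1)))
step 5: and_true (→) rewrites (a & 1) into a, now ((~ (a ^ 1)) | (~ (a ^ 1)))
step 6: or_idem (→) rewrites ((~ (a ^ 1)) | (~ (a ^ 1))) into (~ (a ^ 1)), reaching cost 4 (bound 4)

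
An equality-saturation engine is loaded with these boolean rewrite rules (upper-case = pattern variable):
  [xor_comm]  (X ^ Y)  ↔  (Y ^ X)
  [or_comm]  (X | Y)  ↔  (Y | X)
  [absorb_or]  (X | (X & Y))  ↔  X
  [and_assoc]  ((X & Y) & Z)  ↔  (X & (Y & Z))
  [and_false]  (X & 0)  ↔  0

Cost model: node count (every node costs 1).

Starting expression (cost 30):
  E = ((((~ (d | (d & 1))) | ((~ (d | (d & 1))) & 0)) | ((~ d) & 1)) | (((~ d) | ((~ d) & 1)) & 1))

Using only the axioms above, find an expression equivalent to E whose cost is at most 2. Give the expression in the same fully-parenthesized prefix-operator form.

(~ d)   [cost 2]

(1) ((~ (d | (d & 1))) | ((~ (d | (d & 1))) & 0))  =[absorb_or →]=  (~ (d | (d & 1)))    ⊢ (((~ (d | (d & 1))) | ((~ d) & 1)) | (((~ d) | ((~ d) & 1)) & 1))
(2) ((~ d) | ((~ d) & 1))  =[absorb_or →]=  (~ d)    ⊢ (((~ (d | (d & 1))) | ((~ d) & 1)) | ((~ d) & 1))
(3) (d | (d & 1))  =[absorb_or →]=  d    ⊢ (((~ d) | ((~ d) & 1)) | ((~ d) & 1))
(4) ((~ d) | ((~ d) & 1))  =[absorb_or →]=  (~ d)    ⊢ ((~ d) | ((~ d) & 1))
(5) ((~ d) | ((~ d) & 1))  =[absorb_or →]=  (~ d)    ⊢ cost 2, within 2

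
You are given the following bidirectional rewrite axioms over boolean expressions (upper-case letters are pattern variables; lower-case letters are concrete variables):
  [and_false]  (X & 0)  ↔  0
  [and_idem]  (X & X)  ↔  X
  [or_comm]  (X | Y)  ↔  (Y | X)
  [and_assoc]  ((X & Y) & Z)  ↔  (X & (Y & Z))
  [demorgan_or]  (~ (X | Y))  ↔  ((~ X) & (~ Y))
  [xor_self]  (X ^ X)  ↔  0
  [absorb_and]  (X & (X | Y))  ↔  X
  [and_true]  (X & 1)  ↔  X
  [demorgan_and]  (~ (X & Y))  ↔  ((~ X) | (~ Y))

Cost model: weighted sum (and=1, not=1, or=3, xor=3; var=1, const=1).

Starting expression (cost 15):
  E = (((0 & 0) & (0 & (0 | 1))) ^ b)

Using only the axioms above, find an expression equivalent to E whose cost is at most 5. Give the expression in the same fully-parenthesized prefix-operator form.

(1) (0 & (0 | 1))  =[absorb_and →]=  0    ⊢ (((0 & 0) & 0) ^ b)
(2) (0 & 0)  =[and_idem →]=  0    ⊢ ((0 & 0) ^ b)
(3) (0 & 0)  =[and_idem →]=  0    ⊢ cost 5, within 5

(0 ^ b)   [cost 5]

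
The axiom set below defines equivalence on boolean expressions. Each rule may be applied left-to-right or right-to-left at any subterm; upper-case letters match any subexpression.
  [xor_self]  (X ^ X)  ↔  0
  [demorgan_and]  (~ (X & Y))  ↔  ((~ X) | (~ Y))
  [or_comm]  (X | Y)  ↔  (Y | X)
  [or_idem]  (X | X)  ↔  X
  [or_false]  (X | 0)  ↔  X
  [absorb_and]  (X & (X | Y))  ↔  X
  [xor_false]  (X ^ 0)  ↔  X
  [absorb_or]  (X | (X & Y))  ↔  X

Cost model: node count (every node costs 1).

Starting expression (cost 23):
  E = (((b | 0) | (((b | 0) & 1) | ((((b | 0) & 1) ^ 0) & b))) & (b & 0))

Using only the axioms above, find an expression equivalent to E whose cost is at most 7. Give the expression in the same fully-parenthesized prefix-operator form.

(1) (((b | 0) & 1) ^ 0)  =[xor_false →]=  ((b | 0) & 1)    ⊢ (((b | 0) | (((b | 0) & 1) | (((b | 0) & 1) & b))) & (b & 0))
(2) (((b | 0) & 1) | (((b | 0) & 1) & b))  =[absorb_or →]=  ((b | 0) & 1)    ⊢ (((b | 0) | ((b | 0) & 1)) & (b & 0))
(3) ((b | 0) | ((b | 0) & 1))  =[absorb_or →]=  (b | 0)    ⊢ cost 7, within 7

((b | 0) & (b & 0))   [cost 7]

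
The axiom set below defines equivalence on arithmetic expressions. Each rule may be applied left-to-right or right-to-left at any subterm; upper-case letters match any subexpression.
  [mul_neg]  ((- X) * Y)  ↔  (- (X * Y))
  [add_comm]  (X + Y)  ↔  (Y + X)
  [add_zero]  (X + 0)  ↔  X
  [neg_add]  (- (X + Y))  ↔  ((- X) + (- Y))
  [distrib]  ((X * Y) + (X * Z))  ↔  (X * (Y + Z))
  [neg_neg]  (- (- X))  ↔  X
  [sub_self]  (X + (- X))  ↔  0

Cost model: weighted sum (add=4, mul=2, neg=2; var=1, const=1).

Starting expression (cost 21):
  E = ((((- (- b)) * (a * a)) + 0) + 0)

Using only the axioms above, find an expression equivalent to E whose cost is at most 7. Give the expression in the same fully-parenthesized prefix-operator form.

step 1: add_zero (→) rewrites (((- (- b)) * (a * a)) + 0) into ((- (- b)) * (a * a)), now (((- (- b)) * (a * a)) + 0)
step 2: neg_neg (→) rewrites (- (- b)) into b, now ((b * (a * a)) + 0)
step 3: add_zero (→) rewrites ((b * (a * a)) + 0) into (b * (a * a)), reaching cost 7 (bound 7)

(b * (a * a))   [cost 7]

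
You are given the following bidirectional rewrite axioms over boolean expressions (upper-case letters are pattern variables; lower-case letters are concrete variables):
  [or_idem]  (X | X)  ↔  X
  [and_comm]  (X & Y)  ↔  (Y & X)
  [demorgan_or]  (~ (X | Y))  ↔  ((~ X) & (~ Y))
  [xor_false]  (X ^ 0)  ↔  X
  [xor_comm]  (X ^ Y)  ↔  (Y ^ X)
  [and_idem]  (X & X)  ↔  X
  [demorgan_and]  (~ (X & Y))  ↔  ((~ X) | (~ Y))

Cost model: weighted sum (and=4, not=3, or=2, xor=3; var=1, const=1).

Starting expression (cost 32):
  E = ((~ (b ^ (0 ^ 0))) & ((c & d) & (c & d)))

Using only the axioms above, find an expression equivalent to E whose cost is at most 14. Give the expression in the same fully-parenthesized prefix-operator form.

step 1: and_idem (→) rewrites ((c & d) & (c & d)) into (c & d), now ((~ (b ^ (0 ^ 0))) & (c & d))
step 2: xor_false (→) rewrites (0 ^ 0) into 0, now ((~ (b ^ 0)) & (c & d))
step 3: xor_false (→) rewrites (b ^ 0) into b, reaching cost 14 (bound 14)

((~ b) & (c & d))   [cost 14]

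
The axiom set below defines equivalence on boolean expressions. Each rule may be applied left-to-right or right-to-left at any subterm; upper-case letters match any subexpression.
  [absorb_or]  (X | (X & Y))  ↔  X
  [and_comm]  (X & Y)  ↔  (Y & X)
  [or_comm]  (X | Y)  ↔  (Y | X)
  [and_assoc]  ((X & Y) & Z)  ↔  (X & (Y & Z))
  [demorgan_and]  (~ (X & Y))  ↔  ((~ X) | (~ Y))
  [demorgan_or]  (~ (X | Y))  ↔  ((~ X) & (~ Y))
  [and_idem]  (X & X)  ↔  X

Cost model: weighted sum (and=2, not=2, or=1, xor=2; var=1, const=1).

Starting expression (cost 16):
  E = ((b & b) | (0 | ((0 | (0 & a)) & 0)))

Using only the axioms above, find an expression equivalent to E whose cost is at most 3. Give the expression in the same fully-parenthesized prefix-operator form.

step 1: absorb_or (→) rewrites (0 | (0 & a)) into 0, now ((b & b) | (0 | (0 & 0)))
step 2: and_idem (→) rewrites (b & b) into b, now (b | (0 | (0 & 0)))
step 3: absorb_or (→) rewrites (0 | (0 & 0)) into 0, reaching cost 3 (bound 3)

(b | 0)   [cost 3]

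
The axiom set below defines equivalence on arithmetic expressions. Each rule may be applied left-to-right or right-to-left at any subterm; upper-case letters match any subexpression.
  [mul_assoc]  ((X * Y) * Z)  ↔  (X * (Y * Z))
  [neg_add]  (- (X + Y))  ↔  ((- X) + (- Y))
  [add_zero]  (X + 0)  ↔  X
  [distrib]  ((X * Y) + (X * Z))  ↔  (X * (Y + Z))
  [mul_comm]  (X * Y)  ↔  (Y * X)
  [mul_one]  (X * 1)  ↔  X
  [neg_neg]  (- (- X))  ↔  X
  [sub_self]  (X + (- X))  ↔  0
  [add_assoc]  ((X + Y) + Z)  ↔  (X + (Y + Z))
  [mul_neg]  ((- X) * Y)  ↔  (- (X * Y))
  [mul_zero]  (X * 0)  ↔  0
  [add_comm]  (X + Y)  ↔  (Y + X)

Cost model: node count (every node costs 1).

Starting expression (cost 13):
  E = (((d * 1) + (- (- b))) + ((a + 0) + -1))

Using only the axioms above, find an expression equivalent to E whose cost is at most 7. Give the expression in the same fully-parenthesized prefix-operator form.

((d + b) + (a + -1))   [cost 7]

1. [mul_one →] (d * 1)  →  d;  E = ((d + (- (- b))) + ((a + 0) + -1))
2. [neg_neg →] (- (- b))  →  b;  E = ((d + b) + ((a + 0) + -1))
3. [add_zero →] (a + 0)  →  a;  cost 7 ≤ 7, done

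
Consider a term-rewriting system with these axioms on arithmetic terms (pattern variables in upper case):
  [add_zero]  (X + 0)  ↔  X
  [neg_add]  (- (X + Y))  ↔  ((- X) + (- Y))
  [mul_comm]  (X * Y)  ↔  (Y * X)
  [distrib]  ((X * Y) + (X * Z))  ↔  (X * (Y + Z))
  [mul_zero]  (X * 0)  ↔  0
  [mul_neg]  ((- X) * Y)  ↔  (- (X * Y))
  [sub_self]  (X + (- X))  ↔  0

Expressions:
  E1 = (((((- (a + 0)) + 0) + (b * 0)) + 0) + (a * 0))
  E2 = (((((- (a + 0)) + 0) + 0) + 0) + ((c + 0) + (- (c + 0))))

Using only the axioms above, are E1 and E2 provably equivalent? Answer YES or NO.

1. [add_zero →] (a + 0)  →  a;  E1 = (((((- a) + 0) + (b * 0)) + 0) + (a * 0))
2. [add_zero →] ((- a) + 0)  →  (- a);  E1 = ((((- a) + (b * 0)) + 0) + (a * 0))
3. [mul_zero →] (a * 0)  →  0;  E1 = ((((- a) + (b * 0)) + 0) + 0)
4. [add_zero →] ((((- a) + (b * 0)) + 0) + 0)  →  (((- a) + (b * 0)) + 0)
5. [mul_zero →] (b * 0)  →  0;  E1 = (((- a) + 0) + 0)
6. [sub_self ←] 0  →  (c + (- c));  E1 = (((- a) + 0) + (c + (- c)))
7. [add_zero ←] a  →  (a + 0);  E1 = (((- (a + 0)) + 0) + (c + (- c)))
8. [add_zero ←] c  →  (c + 0);  E1 = (((- (a + 0)) + 0) + (c + (- (c + 0))))
9. [add_zero ←] ((- (a + 0)) + 0)  →  (((- (a + 0)) + 0) + 0);  E1 = ((((- (a + 0)) + 0) + 0) + (c + (- (c + 0))))
10. [add_zero ←] c  →  (c + 0);  E1 = ((((- (a + 0)) + 0) + 0) + ((c + 0) + (- (c + 0))))
11. [add_zero ←] (((- (a + 0)) + 0) + 0)  →  ((((- (a + 0)) + 0) + 0) + 0);  this is E2

YES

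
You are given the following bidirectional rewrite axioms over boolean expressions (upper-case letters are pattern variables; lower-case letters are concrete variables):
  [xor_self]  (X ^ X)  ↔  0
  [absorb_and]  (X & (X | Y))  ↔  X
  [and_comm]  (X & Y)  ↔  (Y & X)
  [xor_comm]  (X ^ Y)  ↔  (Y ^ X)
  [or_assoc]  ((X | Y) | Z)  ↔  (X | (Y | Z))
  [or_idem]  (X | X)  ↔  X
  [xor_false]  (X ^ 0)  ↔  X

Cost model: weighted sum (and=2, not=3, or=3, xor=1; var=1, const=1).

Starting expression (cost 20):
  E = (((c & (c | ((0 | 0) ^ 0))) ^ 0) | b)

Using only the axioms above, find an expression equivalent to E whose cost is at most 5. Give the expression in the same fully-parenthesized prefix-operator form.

(c | b)   [cost 5]

1. [xor_false →] ((c & (c | ((0 | 0) ^ 0))) ^ 0)  →  (c & (c | ((0 | 0) ^ 0)));  E = ((c & (c | ((0 | 0) ^ 0))) | b)
2. [xor_false →] ((0 | 0) ^ 0)  →  (0 | 0);  E = ((c & (c | (0 | 0))) | b)
3. [or_idem →] (0 | 0)  →  0;  E = ((c & (c | 0)) | b)
4. [absorb_and →] (c & (c | 0))  →  c;  cost 5 ≤ 5, done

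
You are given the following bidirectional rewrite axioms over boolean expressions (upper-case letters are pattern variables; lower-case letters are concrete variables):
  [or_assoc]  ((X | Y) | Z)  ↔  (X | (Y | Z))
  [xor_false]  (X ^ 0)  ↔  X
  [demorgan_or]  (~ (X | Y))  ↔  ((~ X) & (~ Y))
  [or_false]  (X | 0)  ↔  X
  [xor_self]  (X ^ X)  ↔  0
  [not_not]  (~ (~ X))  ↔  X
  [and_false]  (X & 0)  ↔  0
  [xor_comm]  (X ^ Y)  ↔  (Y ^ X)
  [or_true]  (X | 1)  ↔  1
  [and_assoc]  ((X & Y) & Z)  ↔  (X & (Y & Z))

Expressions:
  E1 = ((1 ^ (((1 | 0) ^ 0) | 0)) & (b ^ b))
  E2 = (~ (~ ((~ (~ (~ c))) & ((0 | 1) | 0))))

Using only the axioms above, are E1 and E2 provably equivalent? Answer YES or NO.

Every axiom is a valid identity, so a rewrite proof would force E1 and E2 to agree under every assignment.
At b=0, c=0: E1 = 0 but E2 = 1; they differ, so no derivation exists.

NO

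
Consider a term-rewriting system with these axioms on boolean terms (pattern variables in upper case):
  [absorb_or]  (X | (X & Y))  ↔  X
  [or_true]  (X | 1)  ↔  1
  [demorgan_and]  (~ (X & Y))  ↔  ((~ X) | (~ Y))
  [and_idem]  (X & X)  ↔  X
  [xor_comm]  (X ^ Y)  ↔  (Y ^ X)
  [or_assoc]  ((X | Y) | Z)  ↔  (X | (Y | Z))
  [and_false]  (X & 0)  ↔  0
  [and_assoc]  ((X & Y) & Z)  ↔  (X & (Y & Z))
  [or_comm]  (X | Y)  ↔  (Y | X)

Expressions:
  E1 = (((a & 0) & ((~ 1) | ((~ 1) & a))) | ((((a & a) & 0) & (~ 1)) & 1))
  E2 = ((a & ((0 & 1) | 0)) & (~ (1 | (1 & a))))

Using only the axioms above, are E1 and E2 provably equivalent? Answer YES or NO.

(1) ((~ 1) | ((~ 1) & a))  =[absorb_or →]=  (~ 1)    ⊢ (((a & 0) & (~ 1)) | ((((a & a) & 0) & (~ 1)) & 1))
(2) (a & a)  =[and_idem →]=  a    ⊢ (((a & 0) & (~ 1)) | (((a & 0) & (~ 1)) & 1))
(3) (((a & 0) & (~ 1)) | (((a & 0) & (~ 1)) & 1))  =[absorb_or →]=  ((a & 0) & (~ 1))
(4) 1  =[absorb_or ←]=  (1 | (1 & a))    ⊢ ((a & 0) & (~ (1 | (1 & a))))
(5) 0  =[absorb_or ←]=  (0 | (0 & 1))    ⊢ ((a & (0 | (0 & 1))) & (~ (1 | (1 & a))))
(6) (0 | (0 & 1))  =[or_comm →]=  ((0 & 1) | 0)    ⊢ E2

YES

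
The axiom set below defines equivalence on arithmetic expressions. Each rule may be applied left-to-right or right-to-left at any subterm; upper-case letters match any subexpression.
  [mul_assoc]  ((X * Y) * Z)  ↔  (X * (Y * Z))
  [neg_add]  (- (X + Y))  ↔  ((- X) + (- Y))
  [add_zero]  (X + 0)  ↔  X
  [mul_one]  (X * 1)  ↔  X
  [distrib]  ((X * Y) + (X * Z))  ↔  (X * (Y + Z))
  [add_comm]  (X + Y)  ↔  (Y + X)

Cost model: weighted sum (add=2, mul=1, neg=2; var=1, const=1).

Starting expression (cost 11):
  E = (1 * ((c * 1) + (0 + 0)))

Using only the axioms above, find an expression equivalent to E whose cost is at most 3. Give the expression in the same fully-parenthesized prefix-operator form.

1. [add_zero →] (0 + 0)  →  0;  E = (1 * ((c * 1) + 0))
2. [mul_one →] (c * 1)  →  c;  E = (1 * (c + 0))
3. [add_zero →] (c + 0)  →  c;  cost 3 ≤ 3, done

(1 * c)   [cost 3]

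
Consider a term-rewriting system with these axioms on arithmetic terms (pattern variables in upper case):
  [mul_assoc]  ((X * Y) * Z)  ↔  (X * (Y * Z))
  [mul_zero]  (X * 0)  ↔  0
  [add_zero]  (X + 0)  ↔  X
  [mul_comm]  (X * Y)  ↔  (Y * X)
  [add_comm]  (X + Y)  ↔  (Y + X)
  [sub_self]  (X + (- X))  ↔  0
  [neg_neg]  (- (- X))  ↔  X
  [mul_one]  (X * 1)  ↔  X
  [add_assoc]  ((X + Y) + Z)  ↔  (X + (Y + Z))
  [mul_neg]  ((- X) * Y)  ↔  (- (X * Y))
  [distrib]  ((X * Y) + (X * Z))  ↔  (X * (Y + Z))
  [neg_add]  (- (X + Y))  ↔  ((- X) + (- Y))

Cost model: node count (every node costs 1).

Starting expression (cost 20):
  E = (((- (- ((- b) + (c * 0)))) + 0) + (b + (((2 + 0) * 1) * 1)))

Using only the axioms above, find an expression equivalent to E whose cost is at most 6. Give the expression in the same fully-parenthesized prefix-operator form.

((- b) + (b + 2))   [cost 6]

(1) ((- (- ((- b) + (c * 0)))) + 0)  =[add_zero →]=  (- (- ((- b) + (c * 0))))    ⊢ ((- (- ((- b) + (c * 0)))) + (b + (((2 + 0) * 1) * 1)))
(2) (((2 + 0) * 1) * 1)  =[mul_assoc →]=  ((2 + 0) * (1 * 1))    ⊢ ((- (- ((- b) + (c * 0)))) + (b + ((2 + 0) * (1 * 1))))
(3) (c * 0)  =[mul_zero →]=  0    ⊢ ((- (- ((- b) + 0))) + (b + ((2 + 0) * (1 * 1))))
(4) (2 + 0)  =[add_zero →]=  2    ⊢ ((- (- ((- b) + 0))) + (b + (2 * (1 * 1))))
(5) (1 * 1)  =[mul_one →]=  1    ⊢ ((- (- ((- b) + 0))) + (b + (2 * 1)))
(6) (2 * 1)  =[mul_one →]=  2    ⊢ ((- (- ((- b) + 0))) + (b + 2))
(7) (- (- ((- b) + 0)))  =[neg_neg →]=  ((- b) + 0)    ⊢ (((- b) + 0) + (b + 2))
(8) ((- b) + 0)  =[add_zero →]=  (- b)    ⊢ cost 6, within 6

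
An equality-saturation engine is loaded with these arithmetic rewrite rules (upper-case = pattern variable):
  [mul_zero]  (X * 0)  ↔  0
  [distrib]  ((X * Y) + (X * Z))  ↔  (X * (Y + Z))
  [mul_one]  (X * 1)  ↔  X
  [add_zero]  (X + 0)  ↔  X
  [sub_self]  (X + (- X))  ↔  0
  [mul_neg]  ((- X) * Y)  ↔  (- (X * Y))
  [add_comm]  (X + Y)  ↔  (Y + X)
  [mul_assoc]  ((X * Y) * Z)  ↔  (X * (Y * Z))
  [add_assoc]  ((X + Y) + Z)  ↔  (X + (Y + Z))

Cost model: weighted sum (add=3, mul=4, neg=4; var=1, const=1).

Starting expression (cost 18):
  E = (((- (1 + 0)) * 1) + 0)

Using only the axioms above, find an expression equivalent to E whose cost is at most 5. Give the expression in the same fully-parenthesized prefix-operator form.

(- 1)   [cost 5]

1. [add_zero →] (1 + 0)  →  1;  E = (((- 1) * 1) + 0)
2. [add_zero →] (((- 1) * 1) + 0)  →  ((- 1) * 1)
3. [mul_one →] ((- 1) * 1)  →  (- 1);  cost 5 ≤ 5, done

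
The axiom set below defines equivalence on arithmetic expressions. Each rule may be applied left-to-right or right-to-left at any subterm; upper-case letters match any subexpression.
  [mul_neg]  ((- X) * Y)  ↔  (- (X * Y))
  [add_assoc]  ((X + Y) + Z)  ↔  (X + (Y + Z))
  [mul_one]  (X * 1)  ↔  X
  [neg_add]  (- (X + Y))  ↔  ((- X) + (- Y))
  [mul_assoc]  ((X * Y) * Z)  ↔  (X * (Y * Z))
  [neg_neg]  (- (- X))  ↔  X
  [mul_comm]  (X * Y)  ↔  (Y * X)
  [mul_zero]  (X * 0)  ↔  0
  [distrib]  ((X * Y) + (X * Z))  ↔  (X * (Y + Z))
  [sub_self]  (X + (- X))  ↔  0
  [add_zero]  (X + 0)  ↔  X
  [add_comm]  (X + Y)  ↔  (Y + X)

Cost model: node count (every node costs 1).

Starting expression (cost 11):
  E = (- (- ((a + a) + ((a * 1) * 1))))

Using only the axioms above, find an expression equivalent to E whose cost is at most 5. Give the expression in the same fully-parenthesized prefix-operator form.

((a + a) + a)   [cost 5]

1. [neg_neg →] (- (- ((a + a) + ((a * 1) * 1))))  →  ((a + a) + ((a * 1) * 1))
2. [mul_one →] ((a * 1) * 1)  →  (a * 1);  E = ((a + a) + (a * 1))
3. [mul_one →] (a * 1)  →  a;  cost 5 ≤ 5, done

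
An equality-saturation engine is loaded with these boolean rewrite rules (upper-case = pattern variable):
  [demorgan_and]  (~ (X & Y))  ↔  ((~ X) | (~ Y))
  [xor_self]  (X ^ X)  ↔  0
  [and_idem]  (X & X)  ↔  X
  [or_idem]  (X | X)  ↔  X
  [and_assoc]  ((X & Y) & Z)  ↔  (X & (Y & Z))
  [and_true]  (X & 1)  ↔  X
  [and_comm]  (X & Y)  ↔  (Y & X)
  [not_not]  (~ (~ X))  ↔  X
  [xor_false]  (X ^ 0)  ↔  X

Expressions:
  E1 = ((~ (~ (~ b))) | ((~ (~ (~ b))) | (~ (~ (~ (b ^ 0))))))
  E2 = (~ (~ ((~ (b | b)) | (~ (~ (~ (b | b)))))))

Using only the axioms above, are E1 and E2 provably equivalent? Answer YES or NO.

YES

step 1: xor_false (→) rewrites (b ^ 0) into b, now ((~ (~ (~ b))) | ((~ (~ (~ b))) | (~ (~ (~ b)))))
step 2: or_idem (→) rewrites ((~ (~ (~ b))) | (~ (~ (~ b)))) into (~ (~ (~ b))), now ((~ (~ (~ b))) | (~ (~ (~ b))))
step 3: or_idem (→) rewrites ((~ (~ (~ b))) | (~ (~ (~ b)))) into (~ (~ (~ b)))
step 4: or_idem (←) rewrites b into (b | b), now (~ (~ (~ (b | b))))
step 5: or_idem (←) rewrites (~ (b | b)) into ((~ (b | b)) | (~ (b | b))), now (~ (~ ((~ (b | b)) | (~ (b | b)))))
step 6: not_not (←) rewrites (~ (b | b)) into (~ (~ (~ (b | b)))), which is E2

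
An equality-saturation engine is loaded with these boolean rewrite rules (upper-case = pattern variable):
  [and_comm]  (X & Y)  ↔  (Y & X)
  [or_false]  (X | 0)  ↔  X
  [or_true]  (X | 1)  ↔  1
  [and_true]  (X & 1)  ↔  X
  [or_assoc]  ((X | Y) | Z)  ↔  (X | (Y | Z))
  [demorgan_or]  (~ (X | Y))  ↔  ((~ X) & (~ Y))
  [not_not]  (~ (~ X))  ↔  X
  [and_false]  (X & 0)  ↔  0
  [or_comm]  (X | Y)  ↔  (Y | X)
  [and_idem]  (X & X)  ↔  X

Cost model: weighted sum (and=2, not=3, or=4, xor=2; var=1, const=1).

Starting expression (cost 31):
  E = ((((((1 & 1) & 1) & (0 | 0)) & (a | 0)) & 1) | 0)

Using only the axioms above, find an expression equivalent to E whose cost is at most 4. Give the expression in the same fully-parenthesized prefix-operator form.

(0 & a)   [cost 4]

(1) ((1 & 1) & 1)  =[and_true →]=  (1 & 1)    ⊢ (((((1 & 1) & (0 | 0)) & (a | 0)) & 1) | 0)
(2) (((((1 & 1) & (0 | 0)) & (a | 0)) & 1) | 0)  =[or_false →]=  ((((1 & 1) & (0 | 0)) & (a | 0)) & 1)
(3) (0 | 0)  =[or_false →]=  0    ⊢ ((((1 & 1) & 0) & (a | 0)) & 1)
(4) (a | 0)  =[or_false →]=  a    ⊢ ((((1 & 1) & 0) & a) & 1)
(5) (1 & 1)  =[and_true →]=  1    ⊢ (((1 & 0) & a) & 1)
(6) (1 & 0)  =[and_false →]=  0    ⊢ ((0 & a) & 1)
(7) ((0 & a) & 1)  =[and_true →]=  (0 & a)    ⊢ cost 4, within 4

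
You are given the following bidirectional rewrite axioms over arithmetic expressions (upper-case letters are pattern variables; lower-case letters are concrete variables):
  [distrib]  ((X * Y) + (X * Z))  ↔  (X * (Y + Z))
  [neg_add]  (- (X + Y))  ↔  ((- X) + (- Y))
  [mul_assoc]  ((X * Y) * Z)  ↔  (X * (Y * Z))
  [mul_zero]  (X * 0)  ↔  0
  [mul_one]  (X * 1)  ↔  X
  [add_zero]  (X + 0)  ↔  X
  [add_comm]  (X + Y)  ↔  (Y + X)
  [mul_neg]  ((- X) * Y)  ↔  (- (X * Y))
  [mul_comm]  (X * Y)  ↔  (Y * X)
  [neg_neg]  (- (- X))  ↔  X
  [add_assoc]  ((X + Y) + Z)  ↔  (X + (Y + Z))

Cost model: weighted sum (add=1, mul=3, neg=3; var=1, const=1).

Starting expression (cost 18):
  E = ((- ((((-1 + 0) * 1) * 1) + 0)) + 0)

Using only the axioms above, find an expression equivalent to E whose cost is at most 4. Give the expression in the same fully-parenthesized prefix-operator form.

(- -1)   [cost 4]

step 1: add_zero (→) rewrites ((- ((((-1 + 0) * 1) * 1) + 0)) + 0) into (- ((((-1 + 0) * 1) * 1) + 0))
step 2: mul_one (→) rewrites (((-1 + 0) * 1) * 1) into ((-1 + 0) * 1), now (- (((-1 + 0) * 1) + 0))
step 3: add_zero (→) rewrites (-1 + 0) into -1, now (- ((-1 * 1) + 0))
step 4: add_zero (→) rewrites ((-1 * 1) + 0) into (-1 * 1), now (- (-1 * 1))
step 5: mul_one (→) rewrites (-1 * 1) into -1, reaching cost 4 (bound 4)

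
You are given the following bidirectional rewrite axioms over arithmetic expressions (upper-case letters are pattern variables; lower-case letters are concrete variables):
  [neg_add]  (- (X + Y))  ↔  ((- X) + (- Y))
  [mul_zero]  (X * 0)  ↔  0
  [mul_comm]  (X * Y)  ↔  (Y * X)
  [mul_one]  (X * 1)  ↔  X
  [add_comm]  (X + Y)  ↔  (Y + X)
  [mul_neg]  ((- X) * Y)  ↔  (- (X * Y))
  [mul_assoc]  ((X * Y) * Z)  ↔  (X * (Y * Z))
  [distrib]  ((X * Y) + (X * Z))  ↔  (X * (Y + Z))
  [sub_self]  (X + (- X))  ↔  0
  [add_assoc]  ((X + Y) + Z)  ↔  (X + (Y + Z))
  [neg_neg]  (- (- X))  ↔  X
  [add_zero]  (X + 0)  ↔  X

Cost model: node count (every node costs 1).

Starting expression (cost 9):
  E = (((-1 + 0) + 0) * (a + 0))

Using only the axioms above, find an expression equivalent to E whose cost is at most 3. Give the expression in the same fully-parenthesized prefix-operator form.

1. [add_zero →] ((-1 + 0) + 0)  →  (-1 + 0);  E = ((-1 + 0) * (a + 0))
2. [add_zero →] (a + 0)  →  a;  E = ((-1 + 0) * a)
3. [add_zero →] (-1 + 0)  →  -1;  cost 3 ≤ 3, done

(-1 * a)   [cost 3]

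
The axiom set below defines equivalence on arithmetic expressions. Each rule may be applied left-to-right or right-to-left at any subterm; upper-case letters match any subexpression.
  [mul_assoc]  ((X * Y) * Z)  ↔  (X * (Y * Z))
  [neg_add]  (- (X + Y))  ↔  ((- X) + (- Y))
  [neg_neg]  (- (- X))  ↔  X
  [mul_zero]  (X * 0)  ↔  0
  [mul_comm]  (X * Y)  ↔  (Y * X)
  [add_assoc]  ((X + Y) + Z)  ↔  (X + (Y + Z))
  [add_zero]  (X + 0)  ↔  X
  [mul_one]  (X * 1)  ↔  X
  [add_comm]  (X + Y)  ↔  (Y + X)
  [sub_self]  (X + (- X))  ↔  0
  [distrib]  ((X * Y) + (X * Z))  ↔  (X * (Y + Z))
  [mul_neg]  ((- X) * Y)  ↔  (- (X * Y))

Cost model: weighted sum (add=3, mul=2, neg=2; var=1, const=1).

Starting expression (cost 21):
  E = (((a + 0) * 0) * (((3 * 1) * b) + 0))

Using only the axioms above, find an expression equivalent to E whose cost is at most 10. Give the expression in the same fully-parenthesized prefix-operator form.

((a * 0) * (3 * b))   [cost 10]

(1) (3 * 1)  =[mul_one →]=  3    ⊢ (((a + 0) * 0) * ((3 * b) + 0))
(2) ((3 * b) + 0)  =[add_zero →]=  (3 * b)    ⊢ (((a + 0) * 0) * (3 * b))
(3) (a + 0)  =[add_zero →]=  a    ⊢ cost 10, within 10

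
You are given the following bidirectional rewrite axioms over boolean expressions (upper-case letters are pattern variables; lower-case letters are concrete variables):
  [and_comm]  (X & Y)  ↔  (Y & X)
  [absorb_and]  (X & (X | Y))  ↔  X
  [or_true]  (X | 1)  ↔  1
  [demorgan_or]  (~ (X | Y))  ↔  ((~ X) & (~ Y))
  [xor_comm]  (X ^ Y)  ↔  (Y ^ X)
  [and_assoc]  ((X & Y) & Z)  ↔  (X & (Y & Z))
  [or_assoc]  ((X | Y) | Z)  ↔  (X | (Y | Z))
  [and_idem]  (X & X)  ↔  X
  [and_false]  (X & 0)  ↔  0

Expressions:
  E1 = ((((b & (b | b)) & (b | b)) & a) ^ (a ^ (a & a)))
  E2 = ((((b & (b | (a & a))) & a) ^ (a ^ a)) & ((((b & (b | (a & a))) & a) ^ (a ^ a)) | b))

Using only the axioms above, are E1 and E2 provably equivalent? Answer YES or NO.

YES

step 1: absorb_and (→) rewrites (b & (b | b)) into b, now (((b & (b | b)) & a) ^ (a ^ (a & a)))
step 2: and_idem (→) rewrites (a & a) into a, now (((b & (b | b)) & a) ^ (a ^ a))
step 3: absorb_and (→) rewrites (b & (b | b)) into b, now ((b & a) ^ (a ^ a))
step 4: absorb_and (←) rewrites b into (b & (b | a)), now (((b & (b | a)) & a) ^ (a ^ a))
step 5: and_idem (←) rewrites a into (a & a), now (((b & (b | (a & a))) & a) ^ (a ^ a))
step 6: absorb_and (←) rewrites (((b & (b | (a & a))) & a) ^ (a ^ a)) into ((((b & (b | (a & a))) & a) ^ (a ^ a)) & ((((b & (b | (a & a))) & a) ^ (a ^ a)) | b)), which is E2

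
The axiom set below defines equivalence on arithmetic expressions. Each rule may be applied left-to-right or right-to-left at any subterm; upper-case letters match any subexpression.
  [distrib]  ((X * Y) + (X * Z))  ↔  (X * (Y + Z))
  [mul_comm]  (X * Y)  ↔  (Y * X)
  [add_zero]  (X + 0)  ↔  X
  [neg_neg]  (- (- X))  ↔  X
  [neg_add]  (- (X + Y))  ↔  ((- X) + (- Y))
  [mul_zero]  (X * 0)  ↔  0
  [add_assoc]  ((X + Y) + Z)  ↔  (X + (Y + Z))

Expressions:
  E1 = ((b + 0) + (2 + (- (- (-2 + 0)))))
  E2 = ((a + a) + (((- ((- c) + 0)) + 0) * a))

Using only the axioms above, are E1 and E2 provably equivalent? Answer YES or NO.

NO

Every axiom is a valid identity, so a rewrite proof would force E1 and E2 to agree under every assignment.
At a=0, b=1, c=0: E1 = 1 but E2 = 0; they differ, so no derivation exists.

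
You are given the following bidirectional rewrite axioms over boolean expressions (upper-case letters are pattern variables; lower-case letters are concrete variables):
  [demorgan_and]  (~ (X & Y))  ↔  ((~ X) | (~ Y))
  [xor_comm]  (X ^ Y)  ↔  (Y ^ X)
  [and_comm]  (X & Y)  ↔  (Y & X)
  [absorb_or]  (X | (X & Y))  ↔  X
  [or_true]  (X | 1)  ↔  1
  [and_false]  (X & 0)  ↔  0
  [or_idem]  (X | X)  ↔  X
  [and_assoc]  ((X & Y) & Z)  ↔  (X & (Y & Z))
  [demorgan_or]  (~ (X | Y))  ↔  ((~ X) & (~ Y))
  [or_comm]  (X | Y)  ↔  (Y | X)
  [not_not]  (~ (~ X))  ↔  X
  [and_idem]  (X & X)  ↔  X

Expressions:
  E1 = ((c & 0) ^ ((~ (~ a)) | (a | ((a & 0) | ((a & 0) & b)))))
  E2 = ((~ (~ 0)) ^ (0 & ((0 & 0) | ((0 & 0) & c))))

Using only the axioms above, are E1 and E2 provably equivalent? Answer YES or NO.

All listed rules preserve value, hence provable equivalence implies equal values everywhere; look for a separating assignment.
a=1, b=0, c=0 gives E1 ↦ 1, E2 ↦ 0; values differ ⇒ not provably equivalent.

NO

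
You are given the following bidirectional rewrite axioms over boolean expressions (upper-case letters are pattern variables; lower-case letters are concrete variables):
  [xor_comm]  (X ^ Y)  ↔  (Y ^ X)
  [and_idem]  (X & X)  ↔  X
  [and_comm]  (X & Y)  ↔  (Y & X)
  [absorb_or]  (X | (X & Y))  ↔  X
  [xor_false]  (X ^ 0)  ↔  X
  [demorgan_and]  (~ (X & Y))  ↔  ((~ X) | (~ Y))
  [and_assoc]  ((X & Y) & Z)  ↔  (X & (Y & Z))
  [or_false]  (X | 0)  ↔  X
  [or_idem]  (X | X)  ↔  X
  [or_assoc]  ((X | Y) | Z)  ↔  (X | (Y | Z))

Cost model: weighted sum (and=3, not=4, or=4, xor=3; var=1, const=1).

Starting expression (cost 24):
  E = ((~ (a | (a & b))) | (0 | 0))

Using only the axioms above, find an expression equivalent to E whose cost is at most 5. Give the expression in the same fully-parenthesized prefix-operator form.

(~ a)   [cost 5]

(1) (0 | 0)  =[or_false →]=  0    ⊢ ((~ (a | (a & b))) | 0)
(2) (a | (a & b))  =[absorb_or →]=  a    ⊢ ((~ a) | 0)
(3) ((~ a) | 0)  =[or_false →]=  (~ a)    ⊢ cost 5, within 5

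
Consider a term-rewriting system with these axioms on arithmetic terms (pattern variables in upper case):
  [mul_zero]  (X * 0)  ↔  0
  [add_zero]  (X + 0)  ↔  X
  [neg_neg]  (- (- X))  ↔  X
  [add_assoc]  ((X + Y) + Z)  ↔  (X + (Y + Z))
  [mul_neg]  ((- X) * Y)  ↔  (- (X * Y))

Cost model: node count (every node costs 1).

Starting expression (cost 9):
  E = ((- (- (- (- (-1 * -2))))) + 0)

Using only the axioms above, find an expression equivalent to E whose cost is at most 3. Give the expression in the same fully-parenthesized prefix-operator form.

(-1 * -2)   [cost 3]

step 1: neg_neg (→) rewrites (- (- (- (- (-1 * -2))))) into (- (- (-1 * -2))), now ((- (- (-1 * -2))) + 0)
step 2: add_zero (→) rewrites ((- (- (-1 * -2))) + 0) into (- (- (-1 * -2)))
step 3: neg_neg (→) rewrites (- (- (-1 * -2))) into (-1 * -2), reaching cost 3 (bound 3)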